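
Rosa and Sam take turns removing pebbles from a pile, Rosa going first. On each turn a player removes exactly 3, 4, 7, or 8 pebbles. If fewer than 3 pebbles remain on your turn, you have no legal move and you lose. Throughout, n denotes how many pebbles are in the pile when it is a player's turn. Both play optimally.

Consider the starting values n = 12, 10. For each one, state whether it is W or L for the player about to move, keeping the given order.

Work bottom-up. With no move the player to move loses. Otherwise the position is W if at least one move leads to an L position for the opponent, and L if every move leads to a W.
n=0: no move → L
n=1: no move → L
n=2: no move → L
n=3: reaches L-position 0 → W
n=4: reaches L-position 1 → W
n=5: reaches L-position 2 → W
n=6: reaches L-position 2 → W
n=7: reaches L-position 0 → W
n=8: reaches L-position 1 → W
n=9: reaches L-position 2 → W
n=10: reaches L-position 2 → W
n=11: only reaches 8(W), 7(W), 4(W), 3(W), all W → L
n=12: only reaches 9(W), 8(W), 5(W), 4(W), all W → L

12: L, 10: W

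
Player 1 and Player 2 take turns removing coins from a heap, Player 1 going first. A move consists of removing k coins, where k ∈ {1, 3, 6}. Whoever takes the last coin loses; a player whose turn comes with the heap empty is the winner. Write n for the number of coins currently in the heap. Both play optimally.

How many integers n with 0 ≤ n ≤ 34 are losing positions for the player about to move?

Compute win/loss labels from the base case upward. A position with no move is W. Any other position is W if it can reach an L in one move, else L.
n=0: no move; the opponent has just taken the last coin and therefore loses → W
n=1: L (sole option 0(W) is W)
n=2: W (go to 1, an L position)
n=3: L (options 2(W), 0(W) are all W)
n=4: W (go to 3, an L position)
n=5: L (options 4(W), 2(W) are all W)
n=6: W (go to 5, an L position)
n=7: W (go to 1, an L position)
n=8: W (go to 5, an L position)
n=9: W (go to 3, an L position)
n=10: L (options 9(W), 7(W), 4(W) are all W)
n=11: W (go to 10, an L position)
n=12: L (options 11(W), 9(W), 6(W) are all W)
n=13: W (go to 12, an L position)
n=14: L (options 13(W), 11(W), 8(W) are all W)
n=15: W (go to 14, an L position)
n=16: W (go to 10, an L position)
n=17: W (go to 14, an L position)
n=18: W (go to 12, an L position)
n=19: L (options 18(W), 16(W), 13(W) are all W)
n=20: W (go to 19, an L position)
n=21: L (options 20(W), 18(W), 15(W) are all W)
n=22: W (go to 21, an L position)
n=23: L (options 22(W), 20(W), 17(W) are all W)
n=24: W (go to 23, an L position)
n=25: W (go to 19, an L position)
n=26: W (go to 23, an L position)
n=27: W (go to 21, an L position)
n=28: L (options 27(W), 25(W), 22(W) are all W)
n=29: W (go to 28, an L position)
n=30: L (options 29(W), 27(W), 24(W) are all W)
n=31: W (go to 30, an L position)
n=32: L (options 31(W), 29(W), 26(W) are all W)
n=33: W (go to 32, an L position)
n=34: W (go to 28, an L position)
L entries with 0 ≤ n ≤ 34: n = 1, 3, 5, 10, 12, 14, 19, 21, 23, 28, 30, 32; that makes 12.

12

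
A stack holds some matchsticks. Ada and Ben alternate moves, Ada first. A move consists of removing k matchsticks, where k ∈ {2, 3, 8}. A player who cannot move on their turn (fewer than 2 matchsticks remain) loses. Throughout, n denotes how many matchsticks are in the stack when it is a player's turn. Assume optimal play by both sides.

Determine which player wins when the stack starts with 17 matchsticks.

Ada wins.

Positions with no move are L. A position that does have a move is losing for the player to move precisely when every available move leads to a winning position for the opponent. Fill in the labels:
n=0: no move → L
n=1: no move → L
n=2: reaches L-position 0 → W
n=3: reaches L-position 1 → W
n=4: reaches L-position 1 → W
n=5: only reaches 3(W), 2(W), all W → L
n=6: only reaches 4(W), 3(W), all W → L
n=7: reaches L-position 5 → W
n=8: reaches L-position 6 → W
n=9: reaches L-position 6 → W
n=10: only reaches 8(W), 7(W), 2(W), all W → L
n=11: only reaches 9(W), 8(W), 3(W), all W → L
n=12: reaches L-position 10 → W
n=13: reaches L-position 11 → W
n=14: reaches L-position 11 → W
n=15: only reaches 13(W), 12(W), 7(W), all W → L
n=16: only reaches 14(W), 13(W), 8(W), all W → L
n=17: reaches L-position 15 → W
From 17 Ada can remove 2, leaving 15, reaching an L position.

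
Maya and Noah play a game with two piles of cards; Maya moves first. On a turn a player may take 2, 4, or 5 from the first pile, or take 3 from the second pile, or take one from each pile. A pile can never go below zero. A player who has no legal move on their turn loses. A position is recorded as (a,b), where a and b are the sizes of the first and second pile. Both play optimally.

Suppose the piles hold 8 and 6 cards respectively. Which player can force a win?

Use the standard recursion: the mover loses at a terminal position; elsewhere, the mover wins exactly when some move hands the opponent an L position.
No move ever increases a pile, so every position that can arise here has a ≤ 8 and b ≤ 6; it is enough to label the cells with 0 ≤ a ≤ 8 and 0 ≤ b ≤ 6.
Every move lowers a or b (never raises either), so fill the grid row by row in increasing a, and left to right within a row: each cell's successors are then already labelled.
      b=0  b=1  b=2  b=3  b=4  b=5  b=6
a=0:    L    L    L    W    W    W    L
a=1:    L    W    W    W    L    L    L
a=2:    W    W    W    L    L    W    W
a=3:    W    L    L    L    W    W    W
a=4:    W    W    W    W    W    L    W
a=5:    W    W    W    W    W    W    W
a=6:    W    L    L    W    W    W    W
a=7:    L    W    W    W    W    L    L
a=8:    L    W    W    W    L    W    W
Cells with no legal move (terminal, hence L): (0,0), (0,1), (0,2), (1,0).
The remaining L cells, each justified by listing all of its moves:
(0,6): L (sole option (0,3)(W) is W)
(1,4): L (options (1,1)(W), (0,3)(W) are all W)
(1,5): L (options (1,2)(W), (0,4)(W) are all W)
(1,6): L (options (1,3)(W), (0,5)(W) are all W)
(2,3): L (options (0,3)(W), (2,0)(W), (1,2)(W) are all W)
(2,4): L (options (0,4)(W), (2,1)(W), (1,3)(W) are all W)
(3,1): L (options (1,1)(W), (2,0)(W) are all W)
(3,2): L (options (1,2)(W), (2,1)(W) are all W)
(3,3): L (options (1,3)(W), (3,0)(W), (2,2)(W) are all W)
(4,5): L (options (2,5)(W), (0,5)(W), (4,2)(W), (3,4)(W) are all W)
(6,1): L (options (4,1)(W), (2,1)(W), (1,1)(W), (5,0)(W) are all W)
(6,2): L (options (4,2)(W), (2,2)(W), (1,2)(W), (5,1)(W) are all W)
(7,0): L (options (5,0)(W), (3,0)(W), (2,0)(W) are all W)
(7,5): L (options (5,5)(W), (3,5)(W), (2,5)(W), (7,2)(W), (6,4)(W) are all W)
(7,6): L (options (5,6)(W), (3,6)(W), (2,6)(W), (7,3)(W), (6,5)(W) are all W)
(8,0): L (options (6,0)(W), (4,0)(W), (3,0)(W) are all W)
(8,4): L (options (6,4)(W), (4,4)(W), (3,4)(W), (8,1)(W), (7,3)(W) are all W)
Every other cell has at least one move into one of the L cells above, so it is W.
From (8,6) Maya can move to (7,5), reaching an L position.

Maya wins.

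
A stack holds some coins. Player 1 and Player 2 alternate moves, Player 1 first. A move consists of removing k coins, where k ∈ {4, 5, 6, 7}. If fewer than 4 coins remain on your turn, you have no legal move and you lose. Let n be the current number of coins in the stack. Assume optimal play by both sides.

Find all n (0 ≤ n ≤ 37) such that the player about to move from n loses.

0, 1, 2, 3, 11, 12, 13, 14, 22, 23, 24, 25, 33, 34, 35, 36

Classify positions by backward induction: terminal positions (no move available) are L. From any other position, the mover wins iff some move reaches an L.
n=0: no move → L
n=1: no move → L
n=2: no move → L
n=3: no move → L
n=4: →0(L), so W
n=5: →1(L), so W
n=6: →2(L), so W
n=7: →3(L), so W
n=8: →3(L), so W
n=9: →3(L), so W
n=10: →3(L), so W
n=11: →7(W), 6(W), 5(W), 4(W) — all W, so L
n=12: →8(W), 7(W), 6(W), 5(W) — all W, so L
n=13: →9(W), 8(W), 7(W), 6(W) — all W, so L
n=14: →10(W), 9(W), 8(W), 7(W) — all W, so L
n=15: →11(L), so W
n=16: →12(L), so W
n=17: →13(L), so W
n=18: →14(L), so W
n=19: →14(L), so W
n=20: →14(L), so W
n=21: →14(L), so W
n=22: →18(W), 17(W), 16(W), 15(W) — all W, so L
n=23: →19(W), 18(W), 17(W), 16(W) — all W, so L
n=24: →20(W), 19(W), 18(W), 17(W) — all W, so L
n=25: →21(W), 20(W), 19(W), 18(W) — all W, so L
n=26: →22(L), so W
n=27: →23(L), so W
n=28: →24(L), so W
n=29: →25(L), so W
n=30: →25(L), so W
n=31: →25(L), so W
n=32: →25(L), so W
n=33: →29(W), 28(W), 27(W), 26(W) — all W, so L
n=34: →30(W), 29(W), 28(W), 27(W) — all W, so L
n=35: →31(W), 30(W), 29(W), 28(W) — all W, so L
n=36: →32(W), 31(W), 30(W), 29(W) — all W, so L
n=37: →33(L), so W
Reading off the rows marked L gives the requested list; there are 16 such values of n.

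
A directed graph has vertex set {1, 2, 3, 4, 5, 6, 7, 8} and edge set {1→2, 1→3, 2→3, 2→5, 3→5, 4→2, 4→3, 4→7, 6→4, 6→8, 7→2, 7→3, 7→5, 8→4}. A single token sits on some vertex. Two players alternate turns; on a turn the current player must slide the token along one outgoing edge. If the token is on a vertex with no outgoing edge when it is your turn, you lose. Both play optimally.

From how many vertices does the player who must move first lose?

3

Build the W/L table. Terminal = L. A non-terminal position is W if it has a move to some L; otherwise it is L.
Every edge goes from a vertex to one that appears earlier in the order 5, 3, 2, 7, 4, 8, 6, 1, so processing vertices in that order labels each vertex after all of its successors.
5: no outgoing edge → L
3: W (go to 5, an L position)
2: W (go to 5, an L position)
7: W (go to 5, an L position)
4: L (options 7(W), 2(W), 3(W) are all W)
8: W (go to 4, an L position)
6: W (go to 4, an L position)
1: L (options 2(W), 3(W) are all W)
The L vertices are 1, 4, 5; that is 3 in all.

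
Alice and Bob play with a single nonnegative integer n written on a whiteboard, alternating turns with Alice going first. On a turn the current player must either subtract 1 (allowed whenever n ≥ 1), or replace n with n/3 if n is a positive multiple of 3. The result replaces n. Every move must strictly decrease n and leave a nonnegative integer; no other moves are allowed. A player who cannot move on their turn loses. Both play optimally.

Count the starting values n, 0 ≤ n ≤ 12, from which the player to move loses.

6

Label each position W (a win for the player to move) or L (a loss). A position with no legal move is L; any other position is W exactly when some move reaches an L, and L when every move reaches a W.
n=0: no move → L
n=1: W (go to 0, an L position)
n=2: L (sole option 1(W) is W)
n=3: W (go to 2, an L position)
n=4: L (sole option 3(W) is W)
n=5: W (go to 4, an L position)
n=6: W (go to 2, an L position)
n=7: L (sole option 6(W) is W)
n=8: W (go to 7, an L position)
n=9: L (options 3(W), 8(W) are all W)
n=10: W (go to 9, an L position)
n=11: L (sole option 10(W) is W)
n=12: W (go to 4, an L position)
L entries with 0 ≤ n ≤ 12: n = 0, 2, 4, 7, 9, 11; that makes 6.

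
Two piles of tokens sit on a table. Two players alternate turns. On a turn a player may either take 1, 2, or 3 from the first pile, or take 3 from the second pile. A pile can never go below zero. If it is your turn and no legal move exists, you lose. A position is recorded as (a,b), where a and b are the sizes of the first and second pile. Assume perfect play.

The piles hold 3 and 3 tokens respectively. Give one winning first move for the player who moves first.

Work bottom-up. With no move the player to move loses. Otherwise the position is W if at least one move leads to an L position for the opponent, and L if every move leads to a W.
No move ever increases a pile, so every position that can arise here has a ≤ 3 and b ≤ 3; it is enough to label the cells with 0 ≤ a ≤ 3 and 0 ≤ b ≤ 3.
Every move lowers a or b (never raises either), so fill the grid row by row in increasing a, and left to right within a row: each cell's successors are then already labelled.
      b=0  b=1  b=2  b=3
a=0:    L    L    L    W
a=1:    W    W    W    L
a=2:    W    W    W    W
a=3:    W    W    W    W
Cells with no legal move (terminal, hence L): (0,0), (0,1), (0,2).
The remaining L cells, each justified by listing all of its moves:
(1,3): L (options (0,3)(W), (1,0)(W) are all W)
Every other cell has at least one move into one of the L cells above, so it is W.
From (3,3), the L positions reachable in one move are: (1,3).

Move to (1,3).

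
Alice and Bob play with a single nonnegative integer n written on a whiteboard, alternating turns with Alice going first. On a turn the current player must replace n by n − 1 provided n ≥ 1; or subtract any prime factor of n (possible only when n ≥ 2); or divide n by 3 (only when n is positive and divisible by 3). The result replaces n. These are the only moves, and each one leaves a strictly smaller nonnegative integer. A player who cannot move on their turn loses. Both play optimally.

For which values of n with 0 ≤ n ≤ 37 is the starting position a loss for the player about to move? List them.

Positions with no move are L. A position that does have a move is losing for the player to move precisely when every available move leads to a winning position for the opponent. Fill in the labels:
n=0: no move → L
n=1: can move to 0, which is L ⇒ W
n=2: can move to 0, which is L ⇒ W
n=3: can move to 0, which is L ⇒ W
n=4: moves to 2(W), 3(W); every one is W ⇒ L
n=5: can move to 0, which is L ⇒ W
n=6: can move to 4, which is L ⇒ W
n=7: can move to 0, which is L ⇒ W
n=8: moves to 6(W), 7(W); every one is W ⇒ L
n=9: can move to 8, which is L ⇒ W
n=10: can move to 8, which is L ⇒ W
n=11: can move to 0, which is L ⇒ W
n=12: can move to 4, which is L ⇒ W
n=13: can move to 0, which is L ⇒ W
n=14: moves to 7(W), 12(W), 13(W); every one is W ⇒ L
n=15: can move to 14, which is L ⇒ W
n=16: can move to 14, which is L ⇒ W
n=17: can move to 0, which is L ⇒ W
n=18: moves to 6(W), 15(W), 16(W), 17(W); every one is W ⇒ L
n=19: can move to 0, which is L ⇒ W
n=20: can move to 18, which is L ⇒ W
n=21: can move to 14, which is L ⇒ W
n=22: moves to 11(W), 20(W), 21(W); every one is W ⇒ L
n=23: can move to 0, which is L ⇒ W
n=24: can move to 8, which is L ⇒ W
n=25: moves to 20(W), 24(W); every one is W ⇒ L
n=26: can move to 25, which is L ⇒ W
n=27: moves to 9(W), 24(W), 26(W); every one is W ⇒ L
n=28: can move to 27, which is L ⇒ W
n=29: can move to 0, which is L ⇒ W
n=30: can move to 25, which is L ⇒ W
n=31: can move to 0, which is L ⇒ W
n=32: moves to 30(W), 31(W); every one is W ⇒ L
n=33: can move to 22, which is L ⇒ W
n=34: can move to 32, which is L ⇒ W
n=35: moves to 28(W), 30(W), 34(W); every one is W ⇒ L
n=36: can move to 35, which is L ⇒ W
n=37: can move to 0, which is L ⇒ W
The losing starting values of n are exactly the entries labelled L in this table (10 of them).

0, 4, 8, 14, 18, 22, 25, 27, 32, 35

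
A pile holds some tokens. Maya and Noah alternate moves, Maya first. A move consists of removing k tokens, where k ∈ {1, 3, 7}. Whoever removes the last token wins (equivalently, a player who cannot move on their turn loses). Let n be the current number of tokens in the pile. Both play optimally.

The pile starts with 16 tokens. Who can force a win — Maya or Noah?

Noah wins.

Build the W/L table. Terminal = L. A non-terminal position is W if it has a move to some L; otherwise it is L.
n=0: no move → L
n=1: reaches L-position 0 → W
n=2: only reaches 1(W), which is W → L
n=3: reaches L-position 2 → W
n=4: only reaches 3(W), 1(W), all W → L
n=5: reaches L-position 4 → W
n=6: only reaches 5(W), 3(W), all W → L
n=7: reaches L-position 6 → W
n=8: only reaches 7(W), 5(W), 1(W), all W → L
n=9: reaches L-position 8 → W
n=10: only reaches 9(W), 7(W), 3(W), all W → L
n=11: reaches L-position 10 → W
n=12: only reaches 11(W), 9(W), 5(W), all W → L
n=13: reaches L-position 12 → W
n=14: only reaches 13(W), 11(W), 7(W), all W → L
n=15: reaches L-position 14 → W
n=16: only reaches 15(W), 13(W), 9(W), all W → L
The starting position 16 is L: whatever Maya does, the opponent receives a W position.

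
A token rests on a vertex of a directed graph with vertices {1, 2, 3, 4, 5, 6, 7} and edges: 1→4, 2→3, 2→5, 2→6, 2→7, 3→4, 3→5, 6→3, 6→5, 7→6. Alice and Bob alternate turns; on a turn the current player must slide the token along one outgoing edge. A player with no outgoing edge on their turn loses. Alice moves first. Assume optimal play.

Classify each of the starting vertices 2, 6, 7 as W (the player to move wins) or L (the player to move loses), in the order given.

2: W, 6: W, 7: L

Positions with no move are L. A position that does have a move is losing for the player to move precisely when every available move leads to a winning position for the opponent. Fill in the labels:
Every edge goes from a vertex to one that appears earlier in the order 4, 5, 3, 6, 7, 2, 1, so processing vertices in that order labels each vertex after all of its successors.
4: no outgoing edge → L
5: no outgoing edge → L
3: can move to 5, which is L ⇒ W
6: can move to 5, which is L ⇒ W
7: the only move is to 6(W), a W ⇒ L
2: can move to 7, which is L ⇒ W
1: can move to 4, which is L ⇒ W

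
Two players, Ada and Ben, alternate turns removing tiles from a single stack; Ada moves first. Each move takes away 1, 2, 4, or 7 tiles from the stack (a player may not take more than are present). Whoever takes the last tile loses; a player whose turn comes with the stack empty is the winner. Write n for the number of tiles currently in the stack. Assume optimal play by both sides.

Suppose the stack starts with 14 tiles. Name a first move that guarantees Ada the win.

Remove 1, leaving 13.

Build the W/L table. Terminal = W. A non-terminal position is W if it has a move to some L; otherwise it is L.
n=0: no move; the opponent has just taken the last tile and therefore loses → W
n=1: the only move is to 0(W), a W ⇒ L
n=2: can move to 1, which is L ⇒ W
n=3: can move to 1, which is L ⇒ W
n=4: moves to 3(W), 2(W), 0(W); every one is W ⇒ L
n=5: can move to 4, which is L ⇒ W
n=6: can move to 4, which is L ⇒ W
n=7: moves to 6(W), 5(W), 3(W), 0(W); every one is W ⇒ L
n=8: can move to 7, which is L ⇒ W
n=9: can move to 7, which is L ⇒ W
n=10: moves to 9(W), 8(W), 6(W), 3(W); every one is W ⇒ L
n=11: can move to 10, which is L ⇒ W
n=12: can move to 10, which is L ⇒ W
n=13: moves to 12(W), 11(W), 9(W), 6(W); every one is W ⇒ L
n=14: can move to 13, which is L ⇒ W
From 14, the L positions reachable in one move are: 13, 10, 7. Any move reaching one of these is winning.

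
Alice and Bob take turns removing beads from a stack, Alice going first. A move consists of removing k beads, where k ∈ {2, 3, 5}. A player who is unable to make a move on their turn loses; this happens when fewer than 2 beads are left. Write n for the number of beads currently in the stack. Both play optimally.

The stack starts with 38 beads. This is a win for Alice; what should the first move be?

Use the standard recursion: the mover loses at a terminal position; elsewhere, the mover wins exactly when some move hands the opponent an L position.
n=0: no move → L
n=1: no move → L
n=2: →0(L), so W
n=3: →1(L), so W
n=4: →1(L), so W
n=5: →0(L), so W
n=6: →1(L), so W
n=7: →5(W), 4(W), 2(W) — all W, so L
n=8: →6(W), 5(W), 3(W) — all W, so L
n=9: →7(L), so W
n=10: →8(L), so W
n=11: →8(L), so W
n=12: →7(L), so W
n=13: →8(L), so W
n=14: →12(W), 11(W), 9(W) — all W, so L
n=15: →13(W), 12(W), 10(W) — all W, so L
n=16: →14(L), so W
n=17: →15(L), so W
n=18: →15(L), so W
n=19: →14(L), so W
n=20: →15(L), so W
n=21: →19(W), 18(W), 16(W) — all W, so L
n=22: →20(W), 19(W), 17(W) — all W, so L
n=23: →21(L), so W
n=24: →22(L), so W
n=25: →22(L), so W
n=26: →21(L), so W
n=27: →22(L), so W
n=28: →26(W), 25(W), 23(W) — all W, so L
n=29: →27(W), 26(W), 24(W) — all W, so L
n=30: →28(L), so W
n=31: →29(L), so W
n=32: →29(L), so W
n=33: →28(L), so W
n=34: →29(L), so W
n=35: →33(W), 32(W), 30(W) — all W, so L
n=36: →34(W), 33(W), 31(W) — all W, so L
n=37: →35(L), so W
n=38: →36(L), so W
From 38, the L positions reachable in one move are: 36, 35. Any move reaching one of these is winning.

Remove 2, leaving 36.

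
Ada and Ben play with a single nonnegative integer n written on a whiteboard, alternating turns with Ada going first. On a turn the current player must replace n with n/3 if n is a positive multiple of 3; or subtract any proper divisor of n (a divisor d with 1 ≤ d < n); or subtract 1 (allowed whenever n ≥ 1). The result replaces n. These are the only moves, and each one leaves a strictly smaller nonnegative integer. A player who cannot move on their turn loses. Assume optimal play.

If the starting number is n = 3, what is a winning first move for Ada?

Use the standard recursion: the mover loses at a terminal position; elsewhere, the mover wins exactly when some move hands the opponent an L position.
n=0: no move → L
n=1: →0(L), so W
n=2: →1(W) only, which is W, so L
n=3: →2(L), so W
From 3, the L positions reachable in one move are: 2.

Move to 2.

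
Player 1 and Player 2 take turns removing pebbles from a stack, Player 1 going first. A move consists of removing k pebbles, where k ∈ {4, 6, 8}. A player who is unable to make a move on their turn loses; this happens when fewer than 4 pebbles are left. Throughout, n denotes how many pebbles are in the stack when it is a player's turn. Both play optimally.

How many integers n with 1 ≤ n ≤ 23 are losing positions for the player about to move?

7

Classify positions by backward induction: terminal positions (no move available) are L. From any other position, the mover wins iff some move reaches an L.
n=0: no move → L
n=1: no move → L
n=2: no move → L
n=3: no move → L
n=4: reaches L-position 0 → W
n=5: reaches L-position 1 → W
n=6: reaches L-position 2 → W
n=7: reaches L-position 3 → W
n=8: reaches L-position 2 → W
n=9: reaches L-position 3 → W
n=10: reaches L-position 2 → W
n=11: reaches L-position 3 → W
n=12: only reaches 8(W), 6(W), 4(W), all W → L
n=13: only reaches 9(W), 7(W), 5(W), all W → L
n=14: only reaches 10(W), 8(W), 6(W), all W → L
n=15: only reaches 11(W), 9(W), 7(W), all W → L
n=16: reaches L-position 12 → W
n=17: reaches L-position 13 → W
n=18: reaches L-position 14 → W
n=19: reaches L-position 15 → W
n=20: reaches L-position 14 → W
n=21: reaches L-position 15 → W
n=22: reaches L-position 14 → W
n=23: reaches L-position 15 → W
L entries with 1 ≤ n ≤ 23 (n=0 is outside the asked range and is not counted): n = 1, 2, 3, 12, 13, 14, 15; that makes 7.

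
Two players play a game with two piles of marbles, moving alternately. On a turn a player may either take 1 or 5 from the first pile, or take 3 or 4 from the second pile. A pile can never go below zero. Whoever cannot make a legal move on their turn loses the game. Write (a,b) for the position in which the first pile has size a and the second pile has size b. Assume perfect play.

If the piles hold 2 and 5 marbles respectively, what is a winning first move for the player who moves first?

Work bottom-up. With no move the player to move loses. Otherwise the position is W if at least one move leads to an L position for the opponent, and L if every move leads to a W.
No move ever increases a pile, so every position that can arise here has a ≤ 2 and b ≤ 5; it is enough to label the cells with 0 ≤ a ≤ 2 and 0 ≤ b ≤ 5.
Every move lowers a or b (never raises either), so fill the grid row by row in increasing a, and left to right within a row: each cell's successors are then already labelled.
      b=0  b=1  b=2  b=3  b=4  b=5
a=0:    L    L    L    W    W    W
a=1:    W    W    W    L    L    L
a=2:    L    L    L    W    W    W
Cells with no legal move (terminal, hence L): (0,0), (0,1), (0,2).
The remaining L cells, each justified by listing all of its moves:
(1,3): only reaches (0,3)(W), (1,0)(W), all W → L
(1,4): only reaches (0,4)(W), (1,1)(W), (1,0)(W), all W → L
(1,5): only reaches (0,5)(W), (1,2)(W), (1,1)(W), all W → L
(2,0): only reaches (1,0)(W), which is W → L
(2,1): only reaches (1,1)(W), which is W → L
(2,2): only reaches (1,2)(W), which is W → L
Every other cell has at least one move into one of the L cells above, so it is W.
From (2,5), the L positions reachable in one move are: (1,5), (2,2), (2,1). Any move reaching one of these is winning.

Move to (1,5).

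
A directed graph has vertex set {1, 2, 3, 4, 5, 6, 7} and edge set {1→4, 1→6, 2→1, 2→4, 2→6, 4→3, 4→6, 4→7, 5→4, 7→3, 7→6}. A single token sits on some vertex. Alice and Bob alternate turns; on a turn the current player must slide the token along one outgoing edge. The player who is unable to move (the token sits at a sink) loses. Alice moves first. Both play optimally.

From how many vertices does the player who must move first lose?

Build the W/L table. Terminal = L. A non-terminal position is W if it has a move to some L; otherwise it is L.
Every edge goes from a vertex to one that appears earlier in the order 6, 3, 7, 4, 1, 2, 5, so processing vertices in that order labels each vertex after all of its successors.
6: no outgoing edge → L
3: no outgoing edge → L
7: can move to 3, which is L ⇒ W
4: can move to 3, which is L ⇒ W
1: can move to 6, which is L ⇒ W
2: can move to 6, which is L ⇒ W
5: the only move is to 4(W), a W ⇒ L
The L vertices are 3, 5, 6; that is 3 in all.

3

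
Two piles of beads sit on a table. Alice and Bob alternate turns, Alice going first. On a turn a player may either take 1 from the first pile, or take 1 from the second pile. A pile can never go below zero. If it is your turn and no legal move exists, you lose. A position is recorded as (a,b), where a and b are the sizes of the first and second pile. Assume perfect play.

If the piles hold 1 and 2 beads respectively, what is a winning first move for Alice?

Work bottom-up. With no move the player to move loses. Otherwise the position is W if at least one move leads to an L position for the opponent, and L if every move leads to a W.
No move ever increases a pile, so every position that can arise here has a ≤ 1 and b ≤ 2; it is enough to label the cells with 0 ≤ a ≤ 1 and 0 ≤ b ≤ 2.
Every move lowers a or b (never raises either), so fill the grid row by row in increasing a, and left to right within a row: each cell's successors are then already labelled.
      b=0  b=1  b=2
a=0:    L    W    L
a=1:    W    L    W
Cells with no legal move (terminal, hence L): (0,0).
The remaining L cells, each justified by listing all of its moves:
(0,2): L (sole option (0,1)(W) is W)
(1,1): L (options (0,1)(W), (1,0)(W) are all W)
Every other cell has at least one move into one of the L cells above, so it is W.
From (1,2), the L positions reachable in one move are: (0,2), (1,1). Any move reaching one of these is winning.

Move to (0,2).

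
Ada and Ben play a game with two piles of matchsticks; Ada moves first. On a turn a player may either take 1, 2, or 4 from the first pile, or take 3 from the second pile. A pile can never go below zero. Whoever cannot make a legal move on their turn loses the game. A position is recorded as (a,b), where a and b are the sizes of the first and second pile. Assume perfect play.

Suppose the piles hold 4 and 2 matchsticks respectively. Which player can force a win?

Ada wins.

Positions with no move are L. A position that does have a move is losing for the player to move precisely when every available move leads to a winning position for the opponent. Fill in the labels:
No move ever increases a pile, so every position that can arise here has a ≤ 4 and b ≤ 2; it is enough to label the cells with 0 ≤ a ≤ 4 and 0 ≤ b ≤ 2.
Every move lowers a or b (never raises either), so fill the grid row by row in increasing a, and left to right within a row: each cell's successors are then already labelled.
      b=0  b=1  b=2
a=0:    L    L    L
a=1:    W    W    W
a=2:    W    W    W
a=3:    L    L    L
a=4:    W    W    W
Cells with no legal move (terminal, hence L): (0,0), (0,1), (0,2).
The remaining L cells, each justified by listing all of its moves:
(3,0): only reaches (2,0)(W), (1,0)(W), all W → L
(3,1): only reaches (2,1)(W), (1,1)(W), all W → L
(3,2): only reaches (2,2)(W), (1,2)(W), all W → L
Every other cell has at least one move into one of the L cells above, so it is W.
From (4,2) Ada can move to (3,2), reaching an L position.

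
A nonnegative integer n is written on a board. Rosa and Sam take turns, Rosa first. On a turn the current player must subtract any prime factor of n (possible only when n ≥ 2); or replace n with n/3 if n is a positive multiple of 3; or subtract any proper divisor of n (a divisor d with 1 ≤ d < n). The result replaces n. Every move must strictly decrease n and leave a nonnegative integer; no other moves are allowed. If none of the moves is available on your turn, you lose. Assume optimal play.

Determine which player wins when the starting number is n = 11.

Rosa wins.

Compute win/loss labels from the base case upward. A position with no move is L. Any other position is W if it can reach an L in one move, else L.
n=0: no move → L
n=1: no move → L
n=2: can move to 0, which is L ⇒ W
n=3: can move to 0, which is L ⇒ W
n=4: moves to 2(W), 3(W); every one is W ⇒ L
n=5: can move to 0, which is L ⇒ W
n=6: can move to 4, which is L ⇒ W
n=7: can move to 0, which is L ⇒ W
n=8: can move to 4, which is L ⇒ W
n=9: moves to 3(W), 6(W), 8(W); every one is W ⇒ L
n=10: can move to 9, which is L ⇒ W
n=11: can move to 0, which is L ⇒ W
The starting position 11 is W: Rosa should move to 0, handing over an L position.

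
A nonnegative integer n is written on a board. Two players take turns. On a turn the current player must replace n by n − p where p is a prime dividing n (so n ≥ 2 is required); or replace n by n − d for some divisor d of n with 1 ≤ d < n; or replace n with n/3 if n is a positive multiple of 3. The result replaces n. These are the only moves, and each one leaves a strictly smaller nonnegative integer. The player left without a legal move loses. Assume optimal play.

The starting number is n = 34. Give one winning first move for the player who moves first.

Build the W/L table. Terminal = L. A non-terminal position is W if it has a move to some L; otherwise it is L.
n=0: no move → L
n=1: no move → L
n=2: W (go to 0, an L position)
n=3: W (go to 0, an L position)
n=4: L (options 2(W), 3(W) are all W)
n=5: W (go to 0, an L position)
n=6: W (go to 4, an L position)
n=7: W (go to 0, an L position)
n=8: W (go to 4, an L position)
n=9: L (options 3(W), 6(W), 8(W) are all W)
n=10: W (go to 9, an L position)
n=11: W (go to 0, an L position)
n=12: W (go to 4, an L position)
n=13: W (go to 0, an L position)
n=14: L (options 7(W), 12(W), 13(W) are all W)
n=15: W (go to 14, an L position)
n=16: W (go to 14, an L position)
n=17: W (go to 0, an L position)
n=18: W (go to 9, an L position)
n=19: W (go to 0, an L position)
n=20: L (options 10(W), 15(W), 16(W), 18(W), 19(W) are all W)
n=21: W (go to 14, an L position)
n=22: W (go to 20, an L position)
n=23: W (go to 0, an L position)
n=24: W (go to 20, an L position)
n=25: W (go to 20, an L position)
n=26: L (options 13(W), 24(W), 25(W) are all W)
n=27: W (go to 9, an L position)
n=28: W (go to 14, an L position)
n=29: W (go to 0, an L position)
n=30: W (go to 20, an L position)
n=31: W (go to 0, an L position)
n=32: L (options 16(W), 24(W), 28(W), 30(W), 31(W) are all W)
n=33: W (go to 32, an L position)
n=34: W (go to 32, an L position)
From 34, the L positions reachable in one move are: 32.

Move to 32.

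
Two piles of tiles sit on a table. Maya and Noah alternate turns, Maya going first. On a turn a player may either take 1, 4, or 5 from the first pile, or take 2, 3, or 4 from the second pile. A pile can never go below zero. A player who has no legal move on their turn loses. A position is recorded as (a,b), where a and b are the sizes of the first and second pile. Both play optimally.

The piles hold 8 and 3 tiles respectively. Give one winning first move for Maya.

Move to (3,3).

Work bottom-up. With no move the player to move loses. Otherwise the position is W if at least one move leads to an L position for the opponent, and L if every move leads to a W.
No move ever increases a pile, so every position that can arise here has a ≤ 8 and b ≤ 3; it is enough to label the cells with 0 ≤ a ≤ 8 and 0 ≤ b ≤ 3.
Every move lowers a or b (never raises either), so fill the grid row by row in increasing a, and left to right within a row: each cell's successors are then already labelled.
      b=0  b=1  b=2  b=3
a=0:    L    L    W    W
a=1:    W    W    L    L
a=2:    L    L    W    W
a=3:    W    W    L    L
a=4:    W    W    W    W
a=5:    W    W    W    W
a=6:    W    W    W    W
a=7:    W    W    W    W
a=8:    L    L    W    W
Cells with no legal move (terminal, hence L): (0,0), (0,1).
The remaining L cells, each justified by listing all of its moves:
(1,2): only reaches (0,2)(W), (1,0)(W), all W → L
(1,3): only reaches (0,3)(W), (1,1)(W), (1,0)(W), all W → L
(2,0): only reaches (1,0)(W), which is W → L
(2,1): only reaches (1,1)(W), which is W → L
(3,2): only reaches (2,2)(W), (3,0)(W), all W → L
(3,3): only reaches (2,3)(W), (3,1)(W), (3,0)(W), all W → L
(8,0): only reaches (7,0)(W), (4,0)(W), (3,0)(W), all W → L
(8,1): only reaches (7,1)(W), (4,1)(W), (3,1)(W), all W → L
Every other cell has at least one move into one of the L cells above, so it is W.
From (8,3), the L positions reachable in one move are: (3,3), (8,1), (8,0). Any move reaching one of these is winning.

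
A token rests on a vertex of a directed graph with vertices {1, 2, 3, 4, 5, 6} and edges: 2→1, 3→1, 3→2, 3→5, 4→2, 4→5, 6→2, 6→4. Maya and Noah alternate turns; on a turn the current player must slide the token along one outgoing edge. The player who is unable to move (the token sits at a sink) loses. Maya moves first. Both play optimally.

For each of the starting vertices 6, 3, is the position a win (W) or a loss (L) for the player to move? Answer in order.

Compute win/loss labels from the base case upward. A position with no move is L. Any other position is W if it can reach an L in one move, else L.
Every edge goes from a vertex to one that appears earlier in the order 5, 1, 2, 3, 4, 6, so processing vertices in that order labels each vertex after all of its successors.
5: no outgoing edge → L
1: no outgoing edge → L
2: W (go to 1, an L position)
3: W (go to 1, an L position)
4: W (go to 5, an L position)
6: L (options 4(W), 2(W) are all W)

6: L, 3: W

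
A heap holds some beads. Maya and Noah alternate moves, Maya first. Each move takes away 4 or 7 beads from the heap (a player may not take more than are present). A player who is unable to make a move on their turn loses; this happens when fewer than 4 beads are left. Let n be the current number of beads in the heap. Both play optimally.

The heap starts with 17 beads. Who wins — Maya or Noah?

Positions with no move are L. A position that does have a move is losing for the player to move precisely when every available move leads to a winning position for the opponent. Fill in the labels:
n=0: no move → L
n=1: no move → L
n=2: no move → L
n=3: no move → L
n=4: reaches L-position 0 → W
n=5: reaches L-position 1 → W
n=6: reaches L-position 2 → W
n=7: reaches L-position 3 → W
n=8: reaches L-position 1 → W
n=9: reaches L-position 2 → W
n=10: reaches L-position 3 → W
n=11: only reaches 7(W), 4(W), all W → L
n=12: only reaches 8(W), 5(W), all W → L
n=13: only reaches 9(W), 6(W), all W → L
n=14: only reaches 10(W), 7(W), all W → L
n=15: reaches L-position 11 → W
n=16: reaches L-position 12 → W
n=17: reaches L-position 13 → W
The starting position 17 is W: Maya should remove 4, leaving 13, handing over an L position.

Maya wins.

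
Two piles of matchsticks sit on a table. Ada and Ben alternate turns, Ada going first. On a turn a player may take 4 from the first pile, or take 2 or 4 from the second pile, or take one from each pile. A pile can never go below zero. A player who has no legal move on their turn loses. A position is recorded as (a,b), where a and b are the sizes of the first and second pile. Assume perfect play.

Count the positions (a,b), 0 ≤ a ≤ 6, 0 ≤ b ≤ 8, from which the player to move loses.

23

Classify positions by backward induction: terminal positions (no move available) are L. From any other position, the mover wins iff some move reaches an L.
Every move lowers a or b (never raises either), so fill the grid row by row in increasing a, and left to right within a row: each cell's successors are then already labelled.
      b=0  b=1  b=2  b=3  b=4  b=5  b=6  b=7  b=8
a=0:    L    L    W    W    W    W    L    L    W
a=1:    L    W    W    L    W    W    L    W    W
a=2:    L    W    W    L    W    W    L    W    W
a=3:    L    W    W    L    W    W    L    W    W
a=4:    W    W    L    L    W    W    W    W    L
a=5:    W    L    L    W    W    W    W    L    L
a=6:    W    L    W    W    L    W    W    L    W
Cells with no legal move (terminal, hence L): (0,0), (0,1), (1,0), (2,0), (3,0).
The remaining L cells, each justified by listing all of its moves:
(0,6): →(0,4)(W), (0,2)(W) — all W, so L
(0,7): →(0,5)(W), (0,3)(W) — all W, so L
(1,3): →(1,1)(W), (0,2)(W) — all W, so L
(1,6): →(1,4)(W), (1,2)(W), (0,5)(W) — all W, so L
(2,3): →(2,1)(W), (1,2)(W) — all W, so L
(2,6): →(2,4)(W), (2,2)(W), (1,5)(W) — all W, so L
(3,3): →(3,1)(W), (2,2)(W) — all W, so L
(3,6): →(3,4)(W), (3,2)(W), (2,5)(W) — all W, so L
(4,2): →(0,2)(W), (4,0)(W), (3,1)(W) — all W, so L
(4,3): →(0,3)(W), (4,1)(W), (3,2)(W) — all W, so L
(4,8): →(0,8)(W), (4,6)(W), (4,4)(W), (3,7)(W) — all W, so L
(5,1): →(1,1)(W), (4,0)(W) — all W, so L
(5,2): →(1,2)(W), (5,0)(W), (4,1)(W) — all W, so L
(5,7): →(1,7)(W), (5,5)(W), (5,3)(W), (4,6)(W) — all W, so L
(5,8): →(1,8)(W), (5,6)(W), (5,4)(W), (4,7)(W) — all W, so L
(6,1): →(2,1)(W), (5,0)(W) — all W, so L
(6,4): →(2,4)(W), (6,2)(W), (6,0)(W), (5,3)(W) — all W, so L
(6,7): →(2,7)(W), (6,5)(W), (6,3)(W), (5,6)(W) — all W, so L
Every other cell has at least one move into one of the L cells above, so it is W.
L cells per row: a=0: 4, a=1: 3, a=2: 3, a=3: 3, a=4: 3, a=5: 4, a=6: 3; total 23.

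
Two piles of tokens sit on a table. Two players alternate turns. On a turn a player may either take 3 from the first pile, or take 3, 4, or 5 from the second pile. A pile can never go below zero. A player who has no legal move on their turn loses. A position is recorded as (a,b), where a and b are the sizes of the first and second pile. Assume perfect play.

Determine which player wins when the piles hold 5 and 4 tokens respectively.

Label each position W (a win for the player to move) or L (a loss). A position with no legal move is L; any other position is W exactly when some move reaches an L, and L when every move reaches a W.
No move ever increases a pile, so every position that can arise here has a ≤ 5 and b ≤ 4; it is enough to label the cells with 0 ≤ a ≤ 5 and 0 ≤ b ≤ 4.
Every move lowers a or b (never raises either), so fill the grid row by row in increasing a, and left to right within a row: each cell's successors are then already labelled.
      b=0  b=1  b=2  b=3  b=4
a=0:    L    L    L    W    W
a=1:    L    L    L    W    W
a=2:    L    L    L    W    W
a=3:    W    W    W    L    L
a=4:    W    W    W    L    L
a=5:    W    W    W    L    L
Cells with no legal move (terminal, hence L): (0,0), (0,1), (0,2), (1,0), (1,1), (1,2), (2,0), (2,1), (2,2).
The remaining L cells, each justified by listing all of its moves:
(3,3): →(0,3)(W), (3,0)(W) — all W, so L
(3,4): →(0,4)(W), (3,1)(W), (3,0)(W) — all W, so L
(4,3): →(1,3)(W), (4,0)(W) — all W, so L
(4,4): →(1,4)(W), (4,1)(W), (4,0)(W) — all W, so L
(5,3): →(2,3)(W), (5,0)(W) — all W, so L
(5,4): →(2,4)(W), (5,1)(W), (5,0)(W) — all W, so L
Every other cell has at least one move into one of the L cells above, so it is W.
Every move from (5,4) reaches a W position, so the mover loses.

The second player wins.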